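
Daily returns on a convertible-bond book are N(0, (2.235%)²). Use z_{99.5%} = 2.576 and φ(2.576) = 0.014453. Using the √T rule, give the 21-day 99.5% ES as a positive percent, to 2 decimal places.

σ_{21d} = 2.235% × √21 = 10.242%.
ES multiplier = φ(z)/(1−α) = 0.014453/0.005 = 2.891.
ES = 10.242% × 2.891 = 29.610%.

29.61%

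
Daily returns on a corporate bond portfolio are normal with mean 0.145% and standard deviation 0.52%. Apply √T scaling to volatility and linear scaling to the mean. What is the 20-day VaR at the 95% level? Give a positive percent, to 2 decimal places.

At 95%, z = 1.645.
σ_{20d} = 0.52% × √20 = 2.326%; μ_{20d} = 20 × 0.145% = 2.900%.
VaR = −(2.900%) + 1.645 × 2.326% = 0.926%.

0.93%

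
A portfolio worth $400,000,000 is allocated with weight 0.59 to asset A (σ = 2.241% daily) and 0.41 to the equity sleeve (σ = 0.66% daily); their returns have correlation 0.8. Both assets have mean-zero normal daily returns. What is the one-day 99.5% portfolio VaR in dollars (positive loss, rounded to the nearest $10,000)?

$15,940,000

σ_p² = 0.59²·2.241² + 0.41²·0.66² + 2·0.8·0.59·0.41·2.241·0.66 = 2.3939 (%²).
σ_p = √2.3939 = 1.547%.
At 99.5%, z = 2.576.
VaR = 2.576 × 1.547% = 3.985%; on $400,000,000 that is $15,940,000.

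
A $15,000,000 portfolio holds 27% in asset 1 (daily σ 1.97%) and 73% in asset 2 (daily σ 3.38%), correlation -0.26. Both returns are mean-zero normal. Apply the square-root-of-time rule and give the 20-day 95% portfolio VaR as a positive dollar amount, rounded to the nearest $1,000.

$2,632,000

σ_p = √(0.27²·1.97² + 0.73²·3.38² + 2·-0.26·0.27·0.73·1.97·3.38) = 2.385%.
σ_{20d} = 2.385% × √20 = 10.666%.
z(95%) = 1.645.
VaR = 1.645 × 10.666% = 17.546%; on $15,000,000 that is $2,631,900.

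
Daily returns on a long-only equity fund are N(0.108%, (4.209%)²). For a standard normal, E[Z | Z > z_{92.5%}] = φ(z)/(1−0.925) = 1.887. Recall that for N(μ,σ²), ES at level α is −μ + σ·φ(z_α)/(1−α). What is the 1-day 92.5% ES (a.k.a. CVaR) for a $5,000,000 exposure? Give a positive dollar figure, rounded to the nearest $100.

ES = −(0.108%) + 4.209% × 1.887 = 7.834%.
On $5,000,000: 0.07834 × $5,000,000 = $391,700.

$391,700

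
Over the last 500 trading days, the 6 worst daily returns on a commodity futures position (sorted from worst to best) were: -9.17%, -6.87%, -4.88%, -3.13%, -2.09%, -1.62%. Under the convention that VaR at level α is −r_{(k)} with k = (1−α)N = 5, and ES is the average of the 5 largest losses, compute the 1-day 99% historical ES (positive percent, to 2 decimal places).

5.23%

The 5 worst returns sum to -26.14%.
ES = −(-26.14%) / 5 = 5.228% ≈ 5.23%.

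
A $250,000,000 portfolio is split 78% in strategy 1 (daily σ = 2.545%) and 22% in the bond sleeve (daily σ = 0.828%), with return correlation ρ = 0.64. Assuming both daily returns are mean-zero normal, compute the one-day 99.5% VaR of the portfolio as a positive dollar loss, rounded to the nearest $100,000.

σ_p² = 0.78²·2.545² + 0.22²·0.828² + 2·0.64·0.78·0.22·2.545·0.828 = 4.4367 (%²).
σ_p = √4.4367 = 2.106%.
At 99.5%, z = 2.576.
VaR = 2.576 × 2.106% = 5.425%; on $250,000,000 that is $13,562,500.

$13,600,000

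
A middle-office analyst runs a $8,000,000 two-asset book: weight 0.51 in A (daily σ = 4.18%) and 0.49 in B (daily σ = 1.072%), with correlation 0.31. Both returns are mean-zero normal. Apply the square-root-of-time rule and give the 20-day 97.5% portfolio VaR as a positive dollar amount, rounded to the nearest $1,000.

$1,647,000

σ_p = √(0.51²·4.18² + 0.49²·1.072² + 2·0.31·0.51·0.49·4.18·1.072) = 2.348%.
σ_{20d} = 2.348% × √20 = 10.501%.
z(97.5%) = 1.960.
VaR = 1.960 × 10.501% = 20.582%; on $8,000,000 that is $1,646,560.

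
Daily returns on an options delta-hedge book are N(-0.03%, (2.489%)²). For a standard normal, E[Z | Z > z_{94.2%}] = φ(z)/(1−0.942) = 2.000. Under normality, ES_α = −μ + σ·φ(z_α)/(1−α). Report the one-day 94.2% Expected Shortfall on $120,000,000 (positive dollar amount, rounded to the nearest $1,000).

ES = −(-0.03%) + 2.489% × 2.000 = 5.008%.
On $120,000,000: 0.05008 × $120,000,000 = $6,009,600.

$6,010,000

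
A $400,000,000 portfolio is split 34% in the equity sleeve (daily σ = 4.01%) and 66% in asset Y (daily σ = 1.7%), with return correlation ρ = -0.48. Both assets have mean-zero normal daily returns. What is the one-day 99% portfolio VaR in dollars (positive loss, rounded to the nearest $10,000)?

σ_p² = 0.34²·4.01² + 0.66²·1.7² + 2·-0.48·0.34·0.66·4.01·1.7 = 1.6492 (%²).
σ_p = √1.6492 = 1.284%.
At 99%, z = 2.326.
VaR = 2.326 × 1.284% = 2.987%; on $400,000,000 that is $11,948,000.

$11,950,000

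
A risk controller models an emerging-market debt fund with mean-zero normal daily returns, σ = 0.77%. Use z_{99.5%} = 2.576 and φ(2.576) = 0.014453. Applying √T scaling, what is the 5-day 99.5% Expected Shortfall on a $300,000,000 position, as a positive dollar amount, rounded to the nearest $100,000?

σ_{5d} = 0.77% × √5 = 1.722%.
ES multiplier = φ(z)/(1−α) = 0.014453/0.005 = 2.891.
ES = 1.722% × 2.891 = 4.978%; on $300,000,000: $14,934,000.

$14,900,000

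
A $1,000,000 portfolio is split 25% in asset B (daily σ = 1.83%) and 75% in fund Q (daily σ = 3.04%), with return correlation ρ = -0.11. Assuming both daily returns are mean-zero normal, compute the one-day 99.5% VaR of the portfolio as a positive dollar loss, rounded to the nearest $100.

σ_p² = 0.25²·1.83² + 0.75²·3.04² + 2·-0.11·0.25·0.75·1.83·3.04 = 5.1782 (%²).
σ_p = √5.1782 = 2.276%.
At 99.5%, z = 2.576.
VaR = 2.576 × 2.276% = 5.863%; on $1,000,000 that is $58,630.

$58,600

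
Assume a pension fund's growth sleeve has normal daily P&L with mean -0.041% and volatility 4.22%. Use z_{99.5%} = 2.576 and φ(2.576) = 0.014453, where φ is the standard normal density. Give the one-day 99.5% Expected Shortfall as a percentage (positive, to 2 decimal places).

12.24%

Tail multiplier: φ(z)/(1−α) = 0.014453 / 0.005 = 2.891.
ES = −(-0.041%) + 4.22% × 2.891 = 12.241%.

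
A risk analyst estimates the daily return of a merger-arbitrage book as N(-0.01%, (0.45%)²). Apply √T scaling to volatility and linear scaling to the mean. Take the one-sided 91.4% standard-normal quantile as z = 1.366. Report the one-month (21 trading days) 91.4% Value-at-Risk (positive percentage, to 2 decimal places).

3.03%

σ_{21d} = 0.45% × √21 = 2.062%; μ_{21d} = 21 × -0.01% = -0.210%.
VaR = −(-0.210%) + 1.366 × 2.062% = 3.027%.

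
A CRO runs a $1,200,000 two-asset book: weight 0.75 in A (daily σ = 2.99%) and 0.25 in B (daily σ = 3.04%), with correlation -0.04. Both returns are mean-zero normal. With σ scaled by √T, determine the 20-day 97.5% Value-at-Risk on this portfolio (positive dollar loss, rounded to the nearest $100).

$246,000

σ_p = √(0.75²·2.99² + 0.25²·3.04² + 2·-0.04·0.75·0.25·2.99·3.04) = 2.339%.
σ_{20d} = 2.339% × √20 = 10.460%.
z(97.5%) = 1.960.
VaR = 1.960 × 10.460% = 20.502%; on $1,200,000 that is $246,024.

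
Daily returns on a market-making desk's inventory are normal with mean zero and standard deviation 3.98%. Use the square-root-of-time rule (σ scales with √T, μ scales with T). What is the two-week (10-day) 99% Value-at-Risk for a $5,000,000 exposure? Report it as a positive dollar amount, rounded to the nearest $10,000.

$1,460,000

At 99%, z = 2.326.
σ_{10d} = 3.98% × √10 = 12.586%.
VaR = 2.326 × 12.586% = 29.275%.
On $5,000,000: 0.29275 × $5,000,000 = $1,463,750.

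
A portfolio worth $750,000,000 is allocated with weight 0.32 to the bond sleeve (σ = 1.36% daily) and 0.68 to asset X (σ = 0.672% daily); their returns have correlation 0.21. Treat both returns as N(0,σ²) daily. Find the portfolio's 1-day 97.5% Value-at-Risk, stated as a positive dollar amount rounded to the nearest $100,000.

$10,200,000

σ_p² = 0.32²·1.36² + 0.68²·0.672² + 2·0.21·0.32·0.68·1.36·0.672 = 0.4817 (%²).
σ_p = √0.4817 = 0.694%.
At 97.5%, z = 1.960.
VaR = 1.960 × 0.694% = 1.360%; on $750,000,000 that is $10,200,000.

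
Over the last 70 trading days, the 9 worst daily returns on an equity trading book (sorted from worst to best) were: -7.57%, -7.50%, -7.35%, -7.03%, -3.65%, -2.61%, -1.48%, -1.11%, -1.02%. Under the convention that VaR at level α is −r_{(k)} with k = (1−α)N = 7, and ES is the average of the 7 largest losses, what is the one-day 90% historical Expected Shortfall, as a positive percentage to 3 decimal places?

The 7 worst returns sum to -37.19%.
ES = −(-37.19%) / 7 = 5.3128…% ≈ 5.313%.

5.313%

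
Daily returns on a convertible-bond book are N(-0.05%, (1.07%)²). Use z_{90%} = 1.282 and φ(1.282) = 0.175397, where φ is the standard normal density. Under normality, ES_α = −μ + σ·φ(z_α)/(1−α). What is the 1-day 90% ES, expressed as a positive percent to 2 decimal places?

Tail multiplier: φ(z)/(1−α) = 0.175397 / 0.1 = 1.754.
ES = −(-0.05%) + 1.07% × 1.754 = 1.927%.

1.93%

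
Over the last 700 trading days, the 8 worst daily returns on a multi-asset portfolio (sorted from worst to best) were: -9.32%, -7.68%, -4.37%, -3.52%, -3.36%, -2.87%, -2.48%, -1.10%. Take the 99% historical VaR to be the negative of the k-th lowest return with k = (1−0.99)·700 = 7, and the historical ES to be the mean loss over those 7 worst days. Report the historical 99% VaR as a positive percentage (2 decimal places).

2.48%

k = 7; the 7th lowest return is -2.48%, so VaR = 2.48%.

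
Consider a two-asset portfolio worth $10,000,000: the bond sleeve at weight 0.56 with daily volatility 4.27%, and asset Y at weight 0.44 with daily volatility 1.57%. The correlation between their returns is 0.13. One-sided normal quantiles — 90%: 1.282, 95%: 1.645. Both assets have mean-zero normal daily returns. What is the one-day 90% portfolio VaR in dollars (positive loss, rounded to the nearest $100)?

$330,000

σ_p² = 0.56²·4.27² + 0.44²·1.57² + 2·0.13·0.56·0.44·4.27·1.57 = 6.6245 (%²).
σ_p = √6.6245 = 2.574%.
VaR = 1.282 × 2.574% = 3.300%; on $10,000,000 that is $330,000.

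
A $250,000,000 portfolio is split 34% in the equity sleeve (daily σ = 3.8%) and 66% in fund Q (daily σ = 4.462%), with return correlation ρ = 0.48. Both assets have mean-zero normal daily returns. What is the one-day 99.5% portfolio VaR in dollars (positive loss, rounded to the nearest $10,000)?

σ_p² = 0.34²·3.8² + 0.66²·4.462² + 2·0.48·0.34·0.66·3.8·4.462 = 13.9945 (%²).
σ_p = √13.9945 = 3.741%.
At 99.5%, z = 2.576.
VaR = 2.576 × 3.741% = 9.637%; on $250,000,000 that is $24,092,500.

$24,090,000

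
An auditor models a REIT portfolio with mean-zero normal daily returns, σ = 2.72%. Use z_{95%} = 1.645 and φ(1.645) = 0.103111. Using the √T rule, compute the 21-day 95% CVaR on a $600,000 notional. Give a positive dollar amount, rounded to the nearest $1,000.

$154,000

σ_{21d} = 2.72% × √21 = 12.465%.
ES multiplier = φ(z)/(1−α) = 0.103111/0.05 = 2.062.
ES = 12.465% × 2.062 = 25.703%; on $600,000: $154,218.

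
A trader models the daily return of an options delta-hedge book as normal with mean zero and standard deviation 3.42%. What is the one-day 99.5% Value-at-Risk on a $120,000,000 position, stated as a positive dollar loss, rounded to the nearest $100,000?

$10,600,000

At 99.5% one-sided, z = 2.576.
VaR = z·σ = 2.576 × 3.42% = 8.810%.
On $120,000,000: 0.08810 × $120,000,000 = $10,572,000.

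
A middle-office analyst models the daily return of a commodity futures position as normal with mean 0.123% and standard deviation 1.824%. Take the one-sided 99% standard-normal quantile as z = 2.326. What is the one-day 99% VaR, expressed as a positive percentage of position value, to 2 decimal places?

4.12%

VaR = −μ + z·σ = −(0.123%) + 2.326 × 1.824% = 4.120%.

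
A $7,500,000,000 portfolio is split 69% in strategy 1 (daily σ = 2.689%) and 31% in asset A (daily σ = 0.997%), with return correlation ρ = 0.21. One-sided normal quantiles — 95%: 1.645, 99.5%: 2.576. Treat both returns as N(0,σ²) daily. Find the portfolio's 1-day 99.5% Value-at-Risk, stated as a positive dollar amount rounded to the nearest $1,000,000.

$376,000,000

σ_p² = 0.69²·2.689² + 0.31²·0.997² + 2·0.21·0.69·0.31·2.689·0.997 = 3.7789 (%²).
σ_p = √3.7789 = 1.944%.
VaR = 2.576 × 1.944% = 5.008%; on $7,500,000,000 that is $375,600,000.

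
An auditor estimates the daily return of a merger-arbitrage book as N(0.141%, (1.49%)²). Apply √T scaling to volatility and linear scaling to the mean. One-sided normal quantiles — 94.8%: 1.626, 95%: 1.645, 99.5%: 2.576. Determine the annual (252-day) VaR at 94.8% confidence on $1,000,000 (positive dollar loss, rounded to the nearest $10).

$29,280

σ_{252d} = 1.49% × √252 = 23.653%; μ_{252d} = 252 × 0.141% = 35.532%.
VaR = −(35.532%) + 1.626 × 23.653% = 2.928%.
On $1,000,000: 0.02928 × $1,000,000 = $29,280.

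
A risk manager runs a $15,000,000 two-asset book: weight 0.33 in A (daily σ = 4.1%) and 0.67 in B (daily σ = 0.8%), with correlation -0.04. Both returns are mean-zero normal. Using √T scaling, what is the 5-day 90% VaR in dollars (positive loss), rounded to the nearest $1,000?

$617,000

σ_p = √(0.33²·4.1² + 0.67²·0.8² + 2·-0.04·0.33·0.67·4.1·0.8) = 1.435%.
σ_{5d} = 1.435% × √5 = 3.209%.
z(90%) = 1.282.
VaR = 1.282 × 3.209% = 4.114%; on $15,000,000 that is $617,100.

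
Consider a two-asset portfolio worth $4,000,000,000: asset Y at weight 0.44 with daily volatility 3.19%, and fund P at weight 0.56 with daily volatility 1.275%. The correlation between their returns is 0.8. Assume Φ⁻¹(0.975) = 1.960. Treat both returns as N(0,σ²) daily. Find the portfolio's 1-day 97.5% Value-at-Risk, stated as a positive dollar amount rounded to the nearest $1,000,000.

σ_p² = 0.44²·3.19² + 0.56²·1.275² + 2·0.8·0.44·0.56·3.19·1.275 = 4.0834 (%²).
σ_p = √4.0834 = 2.021%.
VaR = 1.960 × 2.021% = 3.961%; on $4,000,000,000 that is $158,440,000.

$158,000,000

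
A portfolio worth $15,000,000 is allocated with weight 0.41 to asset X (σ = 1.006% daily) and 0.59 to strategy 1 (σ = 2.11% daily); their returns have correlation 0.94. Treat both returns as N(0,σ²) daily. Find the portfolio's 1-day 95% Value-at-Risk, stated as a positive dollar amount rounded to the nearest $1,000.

σ_p² = 0.41²·1.006² + 0.59²·2.11² + 2·0.94·0.41·0.59·1.006·2.11 = 2.6852 (%²).
σ_p = √2.6852 = 1.639%.
At 95%, z = 1.645.
VaR = 1.645 × 1.639% = 2.696%; on $15,000,000 that is $404,400.

$404,000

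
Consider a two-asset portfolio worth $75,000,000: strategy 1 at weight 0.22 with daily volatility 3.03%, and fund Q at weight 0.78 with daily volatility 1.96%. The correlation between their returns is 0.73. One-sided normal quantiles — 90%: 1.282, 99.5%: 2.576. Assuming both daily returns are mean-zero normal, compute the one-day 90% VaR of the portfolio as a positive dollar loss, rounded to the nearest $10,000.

σ_p² = 0.22²·3.03² + 0.78²·1.96² + 2·0.73·0.22·0.78·3.03·1.96 = 4.2695 (%²).
σ_p = √4.2695 = 2.066%.
VaR = 1.282 × 2.066% = 2.649%; on $75,000,000 that is $1,986,750.

$1,990,000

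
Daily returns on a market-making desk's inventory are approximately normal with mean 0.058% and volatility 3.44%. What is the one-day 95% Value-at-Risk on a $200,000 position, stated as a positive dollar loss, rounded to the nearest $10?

$11,200

At 95% one-sided, z = 1.645.
VaR = −μ + z·σ = −(0.058%) + 1.645 × 3.44% = 5.601%.
On $200,000: 0.05601 × $200,000 = $11,202.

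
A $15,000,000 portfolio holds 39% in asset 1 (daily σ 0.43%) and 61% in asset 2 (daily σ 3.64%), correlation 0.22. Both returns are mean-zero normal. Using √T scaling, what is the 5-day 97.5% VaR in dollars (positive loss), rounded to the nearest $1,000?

σ_p = √(0.39²·0.43² + 0.61²·3.64² + 2·0.22·0.39·0.61·0.43·3.64) = 2.263%.
σ_{5d} = 2.263% × √5 = 5.060%.
z(97.5%) = 1.960.
VaR = 1.960 × 5.060% = 9.918%; on $15,000,000 that is $1,487,700.

$1,488,000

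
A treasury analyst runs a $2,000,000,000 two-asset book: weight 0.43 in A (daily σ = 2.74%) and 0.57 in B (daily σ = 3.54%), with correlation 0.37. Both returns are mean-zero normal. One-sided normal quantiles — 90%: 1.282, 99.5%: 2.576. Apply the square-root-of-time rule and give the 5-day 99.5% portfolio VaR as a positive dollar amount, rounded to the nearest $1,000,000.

σ_p = √(0.43²·2.74² + 0.57²·3.54² + 2·0.37·0.43·0.57·2.74·3.54) = 2.687%.
σ_{5d} = 2.687% × √5 = 6.008%.
VaR = 2.576 × 6.008% = 15.477%; on $2,000,000,000 that is $309,540,000.

$310,000,000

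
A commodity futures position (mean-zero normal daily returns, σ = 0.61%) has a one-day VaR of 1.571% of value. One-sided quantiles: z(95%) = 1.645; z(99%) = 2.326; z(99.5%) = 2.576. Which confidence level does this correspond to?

99.5%

Implied z = VaR/σ = 1.571 / 0.61 = 2.575.
This matches z(99.5%) = 2.576.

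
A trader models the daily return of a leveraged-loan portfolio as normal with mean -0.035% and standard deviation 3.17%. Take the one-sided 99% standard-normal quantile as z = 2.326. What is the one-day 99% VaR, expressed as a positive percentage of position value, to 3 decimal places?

VaR = −μ + z·σ = −(-0.035%) + 2.326 × 3.17% = 7.408%.

7.408%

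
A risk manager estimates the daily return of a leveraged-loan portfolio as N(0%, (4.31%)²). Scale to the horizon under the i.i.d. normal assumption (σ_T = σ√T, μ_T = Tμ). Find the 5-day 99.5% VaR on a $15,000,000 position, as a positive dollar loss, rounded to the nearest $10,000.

At 99.5%, z = 2.576.
σ_{5d} = 4.31% × √5 = 9.637%.
VaR = 2.576 × 9.637% = 24.825%.
On $15,000,000: 0.24825 × $15,000,000 = $3,723,750.

$3,720,000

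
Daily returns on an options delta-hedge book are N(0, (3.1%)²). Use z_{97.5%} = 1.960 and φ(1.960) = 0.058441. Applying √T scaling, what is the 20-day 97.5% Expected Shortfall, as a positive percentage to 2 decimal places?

32.41%

σ_{20d} = 3.1% × √20 = 13.864%.
ES multiplier = φ(z)/(1−α) = 0.058441/0.025 = 2.338.
ES = 13.864% × 2.338 = 32.414%.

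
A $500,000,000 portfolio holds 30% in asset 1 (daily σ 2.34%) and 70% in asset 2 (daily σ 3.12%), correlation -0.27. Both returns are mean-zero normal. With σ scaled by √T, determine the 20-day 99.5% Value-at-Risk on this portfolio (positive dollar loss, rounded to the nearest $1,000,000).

$121,000,000

σ_p = √(0.3²·2.34² + 0.7²·3.12² + 2·-0.27·0.3·0.7·2.34·3.12) = 2.106%.
σ_{20d} = 2.106% × √20 = 9.418%.
z(99.5%) = 2.576.
VaR = 2.576 × 9.418% = 24.261%; on $500,000,000 that is $121,305,000.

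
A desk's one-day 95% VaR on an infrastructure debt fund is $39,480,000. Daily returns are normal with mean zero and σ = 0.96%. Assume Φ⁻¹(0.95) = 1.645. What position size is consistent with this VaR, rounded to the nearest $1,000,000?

VaR as a fraction of value: z·σ = 1.645 × 0.96% = 1.5792%.
Position = $39,480,000 / 0.015792 = $2,500,000,000.

$2,500,000,000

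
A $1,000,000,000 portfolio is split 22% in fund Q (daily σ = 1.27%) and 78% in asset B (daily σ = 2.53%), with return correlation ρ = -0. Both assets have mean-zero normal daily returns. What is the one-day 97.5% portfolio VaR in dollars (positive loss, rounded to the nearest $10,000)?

$39,060,000

σ_p² = 0.22²·1.27² + 0.78²·2.53² + 2·-0·0.22·0.78·1.27·2.53 = 3.9724 (%²).
σ_p = √3.9724 = 1.993%.
At 97.5%, z = 1.960.
VaR = 1.960 × 1.993% = 3.906%; on $1,000,000,000 that is $39,060,000.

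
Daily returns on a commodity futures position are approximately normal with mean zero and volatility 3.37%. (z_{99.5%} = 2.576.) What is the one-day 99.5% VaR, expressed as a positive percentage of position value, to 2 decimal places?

8.68%

VaR = z·σ = 2.576 × 3.37% = 8.681%.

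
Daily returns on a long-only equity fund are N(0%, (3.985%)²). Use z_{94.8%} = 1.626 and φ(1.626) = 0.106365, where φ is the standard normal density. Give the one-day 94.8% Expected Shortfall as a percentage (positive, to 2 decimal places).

8.15%

Tail multiplier: φ(z)/(1−α) = 0.106365 / 0.052 = 2.045.
ES = 3.985% × 2.045 = 8.149%.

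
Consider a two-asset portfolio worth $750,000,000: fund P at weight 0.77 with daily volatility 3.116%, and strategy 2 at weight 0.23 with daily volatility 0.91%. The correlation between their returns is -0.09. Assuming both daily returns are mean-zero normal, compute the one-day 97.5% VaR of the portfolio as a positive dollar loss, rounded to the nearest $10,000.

σ_p² = 0.77²·3.116² + 0.23²·0.91² + 2·-0.09·0.77·0.23·3.116·0.91 = 5.7102 (%²).
σ_p = √5.7102 = 2.390%.
At 97.5%, z = 1.960.
VaR = 1.960 × 2.390% = 4.684%; on $750,000,000 that is $35,130,000.

$35,130,000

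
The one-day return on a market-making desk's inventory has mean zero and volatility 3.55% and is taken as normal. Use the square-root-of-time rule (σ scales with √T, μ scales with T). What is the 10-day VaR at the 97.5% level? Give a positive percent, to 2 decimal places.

At 97.5%, z = 1.960.
σ_{10d} = 3.55% × √10 = 11.226%.
VaR = 1.960 × 11.226% = 22.003%.

22.00%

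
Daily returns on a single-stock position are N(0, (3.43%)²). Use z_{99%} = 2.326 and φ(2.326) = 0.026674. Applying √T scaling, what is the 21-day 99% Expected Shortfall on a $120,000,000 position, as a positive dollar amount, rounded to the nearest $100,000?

σ_{21d} = 3.43% × √21 = 15.718%.
ES multiplier = φ(z)/(1−α) = 0.026674/0.01 = 2.667.
ES = 15.718% × 2.667 = 41.920%; on $120,000,000: $50,304,000.

$50,300,000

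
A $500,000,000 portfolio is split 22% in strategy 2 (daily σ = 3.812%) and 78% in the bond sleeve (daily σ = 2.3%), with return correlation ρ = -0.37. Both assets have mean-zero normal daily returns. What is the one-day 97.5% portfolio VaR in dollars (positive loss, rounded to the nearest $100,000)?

σ_p² = 0.22²·3.812² + 0.78²·2.3² + 2·-0.37·0.22·0.78·3.812·2.3 = 2.8084 (%²).
σ_p = √2.8084 = 1.676%.
At 97.5%, z = 1.960.
VaR = 1.960 × 1.676% = 3.285%; on $500,000,000 that is $16,425,000.

$16,400,000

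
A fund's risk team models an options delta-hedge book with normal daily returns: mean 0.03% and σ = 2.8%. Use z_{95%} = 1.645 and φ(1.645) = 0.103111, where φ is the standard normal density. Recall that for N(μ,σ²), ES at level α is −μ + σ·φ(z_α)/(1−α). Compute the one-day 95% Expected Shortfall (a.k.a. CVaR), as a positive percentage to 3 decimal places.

Tail multiplier: φ(z)/(1−α) = 0.103111 / 0.05 = 2.062.
ES = −(0.03%) + 2.8% × 2.062 = 5.744%.

5.744%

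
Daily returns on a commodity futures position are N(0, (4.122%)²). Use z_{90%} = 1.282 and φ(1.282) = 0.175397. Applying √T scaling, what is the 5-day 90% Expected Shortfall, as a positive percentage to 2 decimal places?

16.17%

σ_{5d} = 4.122% × √5 = 9.217%.
ES multiplier = φ(z)/(1−α) = 0.175397/0.1 = 1.754.
ES = 9.217% × 1.754 = 16.167%.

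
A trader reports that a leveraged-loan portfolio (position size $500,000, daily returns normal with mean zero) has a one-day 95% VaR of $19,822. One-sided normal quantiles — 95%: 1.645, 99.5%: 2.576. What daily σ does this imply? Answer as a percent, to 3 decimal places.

2.410%

VaR as a fraction: $19,822 / $500,000 = 3.964%.
σ = VaR / z = 3.964% / 1.645 = 2.410%.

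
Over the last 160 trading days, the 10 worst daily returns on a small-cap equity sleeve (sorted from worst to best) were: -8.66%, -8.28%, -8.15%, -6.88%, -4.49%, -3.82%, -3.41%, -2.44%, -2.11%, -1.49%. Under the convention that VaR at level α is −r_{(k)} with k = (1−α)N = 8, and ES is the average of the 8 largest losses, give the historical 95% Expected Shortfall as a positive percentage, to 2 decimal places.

5.77%

The 8 worst returns sum to -46.13%.
ES = −(-46.13%) / 8 = 5.76625% ≈ 5.77%.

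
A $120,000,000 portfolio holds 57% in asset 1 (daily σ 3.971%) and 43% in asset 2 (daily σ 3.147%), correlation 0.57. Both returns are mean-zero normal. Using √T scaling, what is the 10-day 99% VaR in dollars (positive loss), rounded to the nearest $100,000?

$28,500,000

σ_p = √(0.57²·3.971² + 0.43²·3.147² + 2·0.57·0.57·0.43·3.971·3.147) = 3.232%.
σ_{10d} = 3.232% × √10 = 10.220%.
z(99%) = 2.326.
VaR = 2.326 × 10.220% = 23.772%; on $120,000,000 that is $28,526,400.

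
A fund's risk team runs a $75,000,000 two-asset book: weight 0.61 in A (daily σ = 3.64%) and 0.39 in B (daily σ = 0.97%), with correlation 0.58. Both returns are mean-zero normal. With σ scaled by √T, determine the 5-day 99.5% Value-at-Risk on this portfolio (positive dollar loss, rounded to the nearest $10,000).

σ_p = √(0.61²·3.64² + 0.39²·0.97² + 2·0.58·0.61·0.39·3.64·0.97) = 2.459%.
σ_{5d} = 2.459% × √5 = 5.498%.
z(99.5%) = 2.576.
VaR = 2.576 × 5.498% = 14.163%; on $75,000,000 that is $10,622,250.

$10,620,000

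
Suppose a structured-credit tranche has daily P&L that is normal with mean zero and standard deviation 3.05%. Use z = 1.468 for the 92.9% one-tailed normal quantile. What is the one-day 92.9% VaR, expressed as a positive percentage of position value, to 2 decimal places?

4.48%

VaR = z·σ = 1.468 × 3.05% = 4.477%.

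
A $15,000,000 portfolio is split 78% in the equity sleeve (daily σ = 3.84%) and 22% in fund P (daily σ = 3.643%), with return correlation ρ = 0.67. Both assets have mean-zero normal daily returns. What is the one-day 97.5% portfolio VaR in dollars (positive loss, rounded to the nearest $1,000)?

$1,053,000

σ_p² = 0.78²·3.84² + 0.22²·3.643² + 2·0.67·0.78·0.22·3.84·3.643 = 12.8303 (%²).
σ_p = √12.8303 = 3.582%.
At 97.5%, z = 1.960.
VaR = 1.960 × 3.582% = 7.021%; on $15,000,000 that is $1,053,150.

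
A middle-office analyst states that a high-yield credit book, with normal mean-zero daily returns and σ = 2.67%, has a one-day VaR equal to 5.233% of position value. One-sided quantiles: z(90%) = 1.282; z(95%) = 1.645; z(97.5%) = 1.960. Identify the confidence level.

97.5%

Implied z = VaR/σ = 5.233 / 2.67 = 1.960.
This matches z(97.5%) = 1.960.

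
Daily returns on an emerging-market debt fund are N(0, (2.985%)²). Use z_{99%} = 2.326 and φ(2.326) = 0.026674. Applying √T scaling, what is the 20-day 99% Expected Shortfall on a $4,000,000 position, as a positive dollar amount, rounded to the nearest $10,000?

$1,420,000

σ_{20d} = 2.985% × √20 = 13.349%.
ES multiplier = φ(z)/(1−α) = 0.026674/0.01 = 2.667.
ES = 13.349% × 2.667 = 35.602%; on $4,000,000: $1,424,080.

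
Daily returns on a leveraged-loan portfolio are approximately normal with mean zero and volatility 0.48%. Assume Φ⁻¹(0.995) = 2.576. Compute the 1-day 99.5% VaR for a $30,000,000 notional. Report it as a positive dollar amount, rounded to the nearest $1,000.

VaR = z·σ = 2.576 × 0.48% = 1.236%.
On $30,000,000: 0.01236 × $30,000,000 = $370,800.

$371,000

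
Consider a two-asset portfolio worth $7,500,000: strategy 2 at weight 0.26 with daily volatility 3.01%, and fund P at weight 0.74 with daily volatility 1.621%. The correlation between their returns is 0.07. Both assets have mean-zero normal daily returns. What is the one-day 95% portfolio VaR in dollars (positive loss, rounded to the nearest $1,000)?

σ_p² = 0.26²·3.01² + 0.74²·1.621² + 2·0.07·0.26·0.74·3.01·1.621 = 2.1828 (%²).
σ_p = √2.1828 = 1.477%.
At 95%, z = 1.645.
VaR = 1.645 × 1.477% = 2.430%; on $7,500,000 that is $182,250.

$182,000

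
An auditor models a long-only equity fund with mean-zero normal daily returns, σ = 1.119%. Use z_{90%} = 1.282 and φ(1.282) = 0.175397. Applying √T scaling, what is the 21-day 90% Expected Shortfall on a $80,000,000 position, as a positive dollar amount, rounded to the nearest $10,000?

σ_{21d} = 1.119% × √21 = 5.128%.
ES multiplier = φ(z)/(1−α) = 0.175397/0.1 = 1.754.
ES = 5.128% × 1.754 = 8.995%; on $80,000,000: $7,196,000.

$7,200,000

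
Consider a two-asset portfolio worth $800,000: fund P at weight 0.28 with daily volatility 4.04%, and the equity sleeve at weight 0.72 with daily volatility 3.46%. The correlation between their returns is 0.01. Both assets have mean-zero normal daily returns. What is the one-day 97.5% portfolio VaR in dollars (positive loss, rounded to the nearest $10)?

σ_p² = 0.28²·4.04² + 0.72²·3.46² + 2·0.01·0.28·0.72·4.04·3.46 = 7.5421 (%²).
σ_p = √7.5421 = 2.746%.
At 97.5%, z = 1.960.
VaR = 1.960 × 2.746% = 5.382%; on $800,000 that is $43,056.

$43,060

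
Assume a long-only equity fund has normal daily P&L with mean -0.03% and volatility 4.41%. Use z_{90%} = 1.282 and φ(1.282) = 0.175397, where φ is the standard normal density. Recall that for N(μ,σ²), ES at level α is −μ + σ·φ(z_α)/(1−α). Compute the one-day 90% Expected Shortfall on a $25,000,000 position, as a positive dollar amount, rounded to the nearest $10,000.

Tail multiplier: φ(z)/(1−α) = 0.175397 / 0.1 = 1.754.
ES = −(-0.03%) + 4.41% × 1.754 = 7.765%.
On $25,000,000: 0.07765 × $25,000,000 = $1,941,250.

$1,940,000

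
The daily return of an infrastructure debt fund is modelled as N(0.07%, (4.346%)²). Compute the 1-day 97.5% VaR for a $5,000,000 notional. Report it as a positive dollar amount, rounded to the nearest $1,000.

$422,000

At 97.5% one-sided, z = 1.960.
VaR = −μ + z·σ = −(0.07%) + 1.960 × 4.346% = 8.448%.
On $5,000,000: 0.08448 × $5,000,000 = $422,400.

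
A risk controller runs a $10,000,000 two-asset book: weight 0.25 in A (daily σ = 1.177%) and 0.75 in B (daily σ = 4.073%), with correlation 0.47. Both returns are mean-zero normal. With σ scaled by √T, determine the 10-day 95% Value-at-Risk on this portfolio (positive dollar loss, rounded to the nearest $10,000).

σ_p = √(0.25²·1.177² + 0.75²·4.073² + 2·0.47·0.25·0.75·1.177·4.073) = 3.204%.
σ_{10d} = 3.204% × √10 = 10.132%.
z(95%) = 1.645.
VaR = 1.645 × 10.132% = 16.667%; on $10,000,000 that is $1,666,700.

$1,670,000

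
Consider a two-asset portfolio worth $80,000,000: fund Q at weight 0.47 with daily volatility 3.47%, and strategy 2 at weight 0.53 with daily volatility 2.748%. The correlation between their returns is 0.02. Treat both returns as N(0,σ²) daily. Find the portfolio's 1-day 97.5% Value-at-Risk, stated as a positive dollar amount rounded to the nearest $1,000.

σ_p² = 0.47²·3.47² + 0.53²·2.748² + 2·0.02·0.47·0.53·3.47·2.748 = 4.8761 (%²).
σ_p = √4.8761 = 2.208%.
At 97.5%, z = 1.960.
VaR = 1.960 × 2.208% = 4.328%; on $80,000,000 that is $3,462,400.

$3,462,000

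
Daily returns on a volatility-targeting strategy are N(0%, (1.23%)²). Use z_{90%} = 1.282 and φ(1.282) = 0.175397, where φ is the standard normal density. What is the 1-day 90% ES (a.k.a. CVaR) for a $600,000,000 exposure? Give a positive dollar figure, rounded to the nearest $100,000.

$12,900,000

Tail multiplier: φ(z)/(1−α) = 0.175397 / 0.1 = 1.754.
ES = 1.23% × 1.754 = 2.157%.
On $600,000,000: 0.02157 × $600,000,000 = $12,942,000.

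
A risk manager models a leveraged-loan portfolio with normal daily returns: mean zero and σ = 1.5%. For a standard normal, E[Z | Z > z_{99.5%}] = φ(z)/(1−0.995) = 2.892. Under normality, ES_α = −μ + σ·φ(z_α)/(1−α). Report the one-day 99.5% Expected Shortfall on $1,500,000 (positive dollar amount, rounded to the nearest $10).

$65,070

ES = 1.5% × 2.892 = 4.338%.
On $1,500,000: 0.04338 × $1,500,000 = $65,070.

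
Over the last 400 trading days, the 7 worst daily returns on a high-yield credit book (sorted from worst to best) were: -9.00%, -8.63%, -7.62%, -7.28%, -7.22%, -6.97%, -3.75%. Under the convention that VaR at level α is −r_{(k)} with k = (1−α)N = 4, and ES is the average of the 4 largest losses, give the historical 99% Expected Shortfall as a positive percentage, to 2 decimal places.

8.13%

The 4 worst returns sum to -32.53%.
ES = −(-32.53%) / 4 = 8.1325% ≈ 8.13%.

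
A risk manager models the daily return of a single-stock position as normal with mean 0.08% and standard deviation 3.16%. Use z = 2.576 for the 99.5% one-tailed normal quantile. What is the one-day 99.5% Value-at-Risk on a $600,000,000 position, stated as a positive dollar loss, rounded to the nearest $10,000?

VaR = −μ + z·σ = −(0.08%) + 2.576 × 3.16% = 8.060%.
On $600,000,000: 0.08060 × $600,000,000 = $48,360,000.

$48,360,000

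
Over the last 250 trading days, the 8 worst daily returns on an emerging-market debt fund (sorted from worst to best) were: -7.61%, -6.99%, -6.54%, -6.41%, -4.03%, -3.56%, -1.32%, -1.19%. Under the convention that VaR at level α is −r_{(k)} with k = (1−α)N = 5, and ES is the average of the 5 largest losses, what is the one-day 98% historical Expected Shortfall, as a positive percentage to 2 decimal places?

6.32%

The 5 worst returns sum to -31.58%.
ES = −(-31.58%) / 5 = 6.316% ≈ 6.32%.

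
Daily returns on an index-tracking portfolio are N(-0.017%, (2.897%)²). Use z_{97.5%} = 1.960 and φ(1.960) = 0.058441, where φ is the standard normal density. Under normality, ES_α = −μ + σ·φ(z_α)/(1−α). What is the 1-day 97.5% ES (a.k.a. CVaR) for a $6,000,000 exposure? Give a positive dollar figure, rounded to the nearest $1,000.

Tail multiplier: φ(z)/(1−α) = 0.058441 / 0.025 = 2.338.
ES = −(-0.017%) + 2.897% × 2.338 = 6.790%.
On $6,000,000: 0.06790 × $6,000,000 = $407,400.

$407,000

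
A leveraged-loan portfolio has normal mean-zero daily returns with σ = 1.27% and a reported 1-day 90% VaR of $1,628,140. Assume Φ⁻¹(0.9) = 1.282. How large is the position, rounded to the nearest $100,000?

$100,000,000

VaR as a fraction of value: z·σ = 1.282 × 1.27% = 1.62814%.
Position = $1,628,140 / 0.0162814 = $100,000,000.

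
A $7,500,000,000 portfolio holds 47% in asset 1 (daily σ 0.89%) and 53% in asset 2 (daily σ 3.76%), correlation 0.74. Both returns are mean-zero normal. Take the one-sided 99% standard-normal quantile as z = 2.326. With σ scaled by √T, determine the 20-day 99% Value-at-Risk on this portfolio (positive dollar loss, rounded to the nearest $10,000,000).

σ_p = √(0.47²·0.89² + 0.53²·3.76² + 2·0.74·0.47·0.53·0.89·3.76) = 2.319%.
σ_{20d} = 2.319% × √20 = 10.371%.
VaR = 2.326 × 10.371% = 24.123%; on $7,500,000,000 that is $1,809,225,000.

$1,810,000,000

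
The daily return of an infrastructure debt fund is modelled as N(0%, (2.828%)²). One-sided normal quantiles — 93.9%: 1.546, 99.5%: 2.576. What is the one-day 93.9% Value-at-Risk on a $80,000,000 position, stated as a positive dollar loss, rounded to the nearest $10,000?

$3,500,000

VaR = z·σ = 1.546 × 2.828% = 4.372%.
On $80,000,000: 0.04372 × $80,000,000 = $3,497,600.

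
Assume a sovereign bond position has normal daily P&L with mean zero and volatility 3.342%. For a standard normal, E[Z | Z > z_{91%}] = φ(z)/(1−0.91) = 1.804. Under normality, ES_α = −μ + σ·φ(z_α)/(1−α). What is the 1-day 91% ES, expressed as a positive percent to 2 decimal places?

6.03%

ES = 3.342% × 1.804 = 6.029%.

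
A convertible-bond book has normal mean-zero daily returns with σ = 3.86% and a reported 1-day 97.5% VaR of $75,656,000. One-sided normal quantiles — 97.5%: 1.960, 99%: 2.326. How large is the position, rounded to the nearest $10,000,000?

VaR as a fraction of value: z·σ = 1.960 × 3.86% = 7.5656%.
Position = $75,656,000 / 0.075656 = $1,000,000,000.

$1,000,000,000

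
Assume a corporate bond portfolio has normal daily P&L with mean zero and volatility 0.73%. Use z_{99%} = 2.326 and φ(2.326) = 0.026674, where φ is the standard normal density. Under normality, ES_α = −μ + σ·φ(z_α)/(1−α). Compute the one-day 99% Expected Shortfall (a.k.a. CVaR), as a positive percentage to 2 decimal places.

1.95%

Tail multiplier: φ(z)/(1−α) = 0.026674 / 0.01 = 2.667.
ES = 0.73% × 2.667 = 1.947%.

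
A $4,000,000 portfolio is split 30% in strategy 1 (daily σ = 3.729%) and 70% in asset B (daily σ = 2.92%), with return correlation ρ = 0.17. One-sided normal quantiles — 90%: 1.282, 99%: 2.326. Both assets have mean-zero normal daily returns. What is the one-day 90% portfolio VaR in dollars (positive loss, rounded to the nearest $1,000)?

σ_p² = 0.3²·3.729² + 0.7²·2.92² + 2·0.17·0.3·0.7·3.729·2.92 = 6.2069 (%²).
σ_p = √6.2069 = 2.491%.
VaR = 1.282 × 2.491% = 3.193%; on $4,000,000 that is $127,720.

$128,000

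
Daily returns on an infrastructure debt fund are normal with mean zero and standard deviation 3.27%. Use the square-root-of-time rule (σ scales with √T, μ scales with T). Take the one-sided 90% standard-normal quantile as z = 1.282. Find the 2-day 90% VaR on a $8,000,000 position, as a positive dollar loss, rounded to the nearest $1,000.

$474,000

σ_{2d} = 3.27% × √2 = 4.624%.
VaR = 1.282 × 4.624% = 5.928%.
On $8,000,000: 0.05928 × $8,000,000 = $474,240.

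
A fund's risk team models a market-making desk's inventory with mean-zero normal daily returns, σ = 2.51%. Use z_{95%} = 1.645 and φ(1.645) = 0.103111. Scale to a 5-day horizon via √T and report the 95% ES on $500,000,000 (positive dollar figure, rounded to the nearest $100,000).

σ_{5d} = 2.51% × √5 = 5.613%.
ES multiplier = φ(z)/(1−α) = 0.103111/0.05 = 2.062.
ES = 5.613% × 2.062 = 11.574%; on $500,000,000: $57,870,000.

$57,900,000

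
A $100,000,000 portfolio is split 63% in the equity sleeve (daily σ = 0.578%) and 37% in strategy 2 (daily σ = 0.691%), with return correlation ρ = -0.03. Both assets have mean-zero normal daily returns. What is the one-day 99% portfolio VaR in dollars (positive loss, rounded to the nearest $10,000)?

σ_p² = 0.63²·0.578² + 0.37²·0.691² + 2·-0.03·0.63·0.37·0.578·0.691 = 0.1924 (%²).
σ_p = √0.1924 = 0.439%.
At 99%, z = 2.326.
VaR = 2.326 × 0.439% = 1.021%; on $100,000,000 that is $1,021,000.

$1,020,000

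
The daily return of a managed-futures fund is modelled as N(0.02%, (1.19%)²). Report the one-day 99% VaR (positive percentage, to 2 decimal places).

2.75%

At 99% one-sided, z = 2.326.
VaR = −μ + z·σ = −(0.02%) + 2.326 × 1.19% = 2.748%.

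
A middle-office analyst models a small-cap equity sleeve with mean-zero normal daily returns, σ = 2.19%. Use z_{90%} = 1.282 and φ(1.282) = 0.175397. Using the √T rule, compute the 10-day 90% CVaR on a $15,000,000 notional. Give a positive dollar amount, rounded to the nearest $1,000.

σ_{10d} = 2.19% × √10 = 6.925%.
ES multiplier = φ(z)/(1−α) = 0.175397/0.1 = 1.754.
ES = 6.925% × 1.754 = 12.146%; on $15,000,000: $1,821,900.

$1,822,000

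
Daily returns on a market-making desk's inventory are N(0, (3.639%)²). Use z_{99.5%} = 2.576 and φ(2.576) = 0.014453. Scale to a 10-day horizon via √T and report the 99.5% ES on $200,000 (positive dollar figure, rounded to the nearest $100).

σ_{10d} = 3.639% × √10 = 11.508%.
ES multiplier = φ(z)/(1−α) = 0.014453/0.005 = 2.891.
ES = 11.508% × 2.891 = 33.270%; on $200,000: $66,540.

$66,500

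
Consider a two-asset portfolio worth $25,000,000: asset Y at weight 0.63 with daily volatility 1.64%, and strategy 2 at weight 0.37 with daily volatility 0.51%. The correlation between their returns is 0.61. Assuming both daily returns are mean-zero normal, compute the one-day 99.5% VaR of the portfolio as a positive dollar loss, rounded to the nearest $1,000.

σ_p² = 0.63²·1.64² + 0.37²·0.51² + 2·0.61·0.63·0.37·1.64·0.51 = 1.3410 (%²).
σ_p = √1.3410 = 1.158%.
At 99.5%, z = 2.576.
VaR = 2.576 × 1.158% = 2.983%; on $25,000,000 that is $745,750.

$746,000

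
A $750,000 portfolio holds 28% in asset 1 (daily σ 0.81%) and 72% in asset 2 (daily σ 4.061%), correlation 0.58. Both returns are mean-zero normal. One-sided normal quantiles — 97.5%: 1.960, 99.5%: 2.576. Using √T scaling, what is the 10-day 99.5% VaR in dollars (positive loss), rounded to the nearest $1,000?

$187,000

σ_p = √(0.28²·0.81² + 0.72²·4.061² + 2·0.58·0.28·0.72·0.81·4.061) = 3.061%.
σ_{10d} = 3.061% × √10 = 9.680%.
VaR = 2.576 × 9.680% = 24.936%; on $750,000 that is $187,020.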